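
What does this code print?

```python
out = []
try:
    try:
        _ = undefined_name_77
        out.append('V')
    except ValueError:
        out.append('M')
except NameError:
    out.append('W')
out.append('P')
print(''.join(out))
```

Execution trace: 'W' (outer except NameError) → 'P' (after the try/except). Output: WP

Answer: WP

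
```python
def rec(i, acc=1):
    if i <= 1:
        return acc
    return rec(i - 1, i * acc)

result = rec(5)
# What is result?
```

Accumulator trace (n, acc): (5, 1) -> (4, 5) -> (3, 20) -> (2, 60) -> (1, 120) -> return 120

Answer: 120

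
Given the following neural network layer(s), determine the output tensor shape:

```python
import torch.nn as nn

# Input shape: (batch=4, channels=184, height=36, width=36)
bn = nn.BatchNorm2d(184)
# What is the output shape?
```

Input: (4, 184, 36, 36) -> Output: (4, 184, 36, 36)

Answer: (4, 184, 36, 36)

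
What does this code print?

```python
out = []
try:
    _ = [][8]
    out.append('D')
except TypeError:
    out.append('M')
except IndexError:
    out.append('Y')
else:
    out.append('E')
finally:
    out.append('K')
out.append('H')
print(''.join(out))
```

Execution trace: 'Y' (except IndexError) → 'K' (finally) → 'H' (after the try/except). Output: YKH

Answer: YKH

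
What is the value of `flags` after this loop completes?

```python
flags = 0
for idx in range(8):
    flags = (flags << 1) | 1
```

Build 8 consecutive 1-bits: 0b11111111
`flags` takes the values: 0 → 1 → 3 → 7 → 15 → 31 → 63 → 127 → 255

Answer: 255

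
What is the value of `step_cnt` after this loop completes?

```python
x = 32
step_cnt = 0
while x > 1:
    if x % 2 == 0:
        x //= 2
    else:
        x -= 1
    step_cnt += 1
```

Steps to reduce 32 to 1
`step_cnt` takes the values: 0 → 1 → 2 → 3 → 4 → 5

Answer: 5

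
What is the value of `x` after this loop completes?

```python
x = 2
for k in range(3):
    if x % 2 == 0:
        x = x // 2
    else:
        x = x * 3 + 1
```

Collatz-style transformation from 2
`x` takes the values: 2 → 1 → 4 → 2

Answer: 2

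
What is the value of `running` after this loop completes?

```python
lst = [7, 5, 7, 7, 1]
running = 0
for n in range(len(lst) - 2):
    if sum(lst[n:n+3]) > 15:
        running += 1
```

Count windows with sum > 15
`running` takes the values: 0 → 1 → 2

Answer: 2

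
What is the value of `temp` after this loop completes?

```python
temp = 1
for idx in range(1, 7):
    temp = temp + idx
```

Start at 1, add 1 through 6
`temp` takes the values: 1 → 2 → 4 → 7 → 11 → 16 → 22

Answer: 22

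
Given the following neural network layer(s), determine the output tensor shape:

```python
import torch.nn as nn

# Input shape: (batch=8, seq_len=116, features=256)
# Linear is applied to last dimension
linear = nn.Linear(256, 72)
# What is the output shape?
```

Input: (8, 116, 256) -> Output: (8, 116, 72)

Answer: (8, 116, 72)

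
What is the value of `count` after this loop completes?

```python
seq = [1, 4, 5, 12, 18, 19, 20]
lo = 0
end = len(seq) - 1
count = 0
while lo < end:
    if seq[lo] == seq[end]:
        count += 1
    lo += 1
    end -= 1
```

Count matching pairs from ends
`count` takes the values: 0

Answer: 0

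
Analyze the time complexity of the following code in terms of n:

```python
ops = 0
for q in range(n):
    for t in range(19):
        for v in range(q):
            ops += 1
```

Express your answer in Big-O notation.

Each loop level contributes: n × 1 × n. Multiplying the contributions gives O(n^2).

Answer: O(n^2)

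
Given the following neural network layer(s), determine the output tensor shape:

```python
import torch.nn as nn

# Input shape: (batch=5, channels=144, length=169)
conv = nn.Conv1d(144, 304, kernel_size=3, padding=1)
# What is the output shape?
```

Input: (5, 144, 169) -> Output: (5, 304, 169)

Answer: (5, 304, 169)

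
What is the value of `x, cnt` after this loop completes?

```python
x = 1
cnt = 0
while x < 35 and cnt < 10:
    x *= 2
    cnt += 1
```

Double until >= 35 or 10 iterations
`x, cnt` takes the values: (1, 0) → (2, 0) → (2, 1) → (4, 1) → (4, 2) → (8, 2) → (8, 3) → (16, 3) → (16, 4) → (32, 4) → (32, 5) → (64, 5) → (64, 6)

Answer: 64, 6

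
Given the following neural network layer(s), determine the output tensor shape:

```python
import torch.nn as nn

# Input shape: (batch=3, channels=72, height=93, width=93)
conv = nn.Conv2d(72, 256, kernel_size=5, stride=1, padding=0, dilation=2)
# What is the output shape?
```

Input: (3, 72, 93, 93) -> Output: (3, 256, 85, 85)

Answer: (3, 256, 85, 85)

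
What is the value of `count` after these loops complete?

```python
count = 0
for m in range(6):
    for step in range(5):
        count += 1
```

6 * 5 = 30
`count` takes the values: 0 → 1 → 2 → 3 → 4 → 5 → 6 → 7 → 8 → 9 → 10 → 11 → 12 → 13 → 14 → 15 → 16 → 17 → 18 → 19 → 20 → 21 → 22 → 23 → 24 → 25 → 26 → 27 → 28 → 29 → 30

Answer: 30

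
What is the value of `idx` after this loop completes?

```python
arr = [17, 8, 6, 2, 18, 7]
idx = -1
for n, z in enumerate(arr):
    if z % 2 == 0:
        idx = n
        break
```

First even number index in [17, 8, 6, 2, 18, 7]
`idx` takes the values: -1 → 1

Answer: 1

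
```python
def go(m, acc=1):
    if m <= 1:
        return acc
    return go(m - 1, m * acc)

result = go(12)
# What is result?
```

Accumulator trace (n, acc): (12, 1) -> (11, 12) -> (10, 132) -> (9, 1320) -> (8, 11880) -> (7, 95040) -> (6, 665280) -> (5, 3991680) -> (4, 19958400) -> (3, 79833600) -> (2, 239500800) -> (1, 479001600) -> return 479001600

Answer: 479001600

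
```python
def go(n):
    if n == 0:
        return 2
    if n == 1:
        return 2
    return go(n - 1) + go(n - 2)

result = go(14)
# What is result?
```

Build up from base cases: go(0)=2, go(1)=2, go(2)=4, go(3)=6, go(4)=10, go(5)=16, go(6)=26, ..., go(14)=1220

Answer: 1220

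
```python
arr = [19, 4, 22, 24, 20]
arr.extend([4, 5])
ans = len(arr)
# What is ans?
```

Trace:
`arr = [19, 4, 22, 24, 20]` → arr = [19, 4, 22, 24, 20]
`arr.extend([4, 5])` → arr = [19, 4, 22, 24, 20, 4, 5]
`ans = len(arr)` → ans = 7
So ans = 7

Answer: 7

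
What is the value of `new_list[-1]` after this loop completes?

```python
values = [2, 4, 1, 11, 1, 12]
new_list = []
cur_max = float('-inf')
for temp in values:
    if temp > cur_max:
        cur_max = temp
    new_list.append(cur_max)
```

Running max ends at 12
`new_list` takes the values: [] → [2] → [2, 4] → [2, 4, 4] → [2, 4, 4, 11] → [2, 4, 4, 11, 11] → [2, 4, 4, 11, 11, 12]
So `new_list[-1]` = 12

Answer: 12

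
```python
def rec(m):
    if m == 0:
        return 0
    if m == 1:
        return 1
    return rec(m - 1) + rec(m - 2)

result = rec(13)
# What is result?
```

Build up from base cases: rec(0)=0, rec(1)=1, rec(2)=1, rec(3)=2, rec(4)=3, rec(5)=5, rec(6)=8, ..., rec(13)=233

Answer: 233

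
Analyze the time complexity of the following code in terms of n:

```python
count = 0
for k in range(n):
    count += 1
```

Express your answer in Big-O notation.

Each loop level contributes: n. Multiplying the contributions gives O(n).

Answer: O(n)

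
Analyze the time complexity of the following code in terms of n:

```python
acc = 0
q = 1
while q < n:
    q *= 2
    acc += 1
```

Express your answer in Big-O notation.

Each loop level contributes: log n. Multiplying the contributions gives O(log n).

Answer: O(log n)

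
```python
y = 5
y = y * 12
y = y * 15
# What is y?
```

Trace:
`y = 5` → y = 5
`y = y * 12` → y = 60
`y = y * 15` → y = 900
So y = 900

Answer: 900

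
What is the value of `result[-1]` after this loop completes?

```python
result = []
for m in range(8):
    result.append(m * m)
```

Last element of squares 0 to 7
`result` takes the values: [] → [0] → [0, 1] → [0, 1, 4] → [0, 1, 4, 9] → [0, 1, 4, 9, 16] → [0, 1, 4, 9, 16, 25] → [0, 1, 4, 9, 16, 25, 36] → [0, 1, 4, 9, 16, 25, 36, 49]
So `result[-1]` = 49

Answer: 49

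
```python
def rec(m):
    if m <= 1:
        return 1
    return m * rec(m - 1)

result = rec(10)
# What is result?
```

rec(10) = 10 * 9 * 8 * 7 * 6 * 5 * 4 * 3 * 2 * 1 = 3628800

Answer: 3628800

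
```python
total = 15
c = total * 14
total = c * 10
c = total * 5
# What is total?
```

Trace:
`total = 15` → total = 15
`c = total * 14` → c = 210
`total = c * 10` → total = 2100
`c = total * 5` → c = 10500
So total = 2100

Answer: 2100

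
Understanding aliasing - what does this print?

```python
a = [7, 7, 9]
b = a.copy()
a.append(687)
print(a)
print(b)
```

Key concept: list.copy() creates independent copy.
Step by step:
`a = [7, 7, 9]` → a = [7, 7, 9]
`b = a.copy()` → b = [7, 7, 9]
`a.append(687)` → a = [7, 7, 9, 687]
`print(a)` → prints [7, 7, 9, 687]
`print(b)` → prints [7, 7, 9]

Answer:
[7, 7, 9, 687]
[7, 7, 9]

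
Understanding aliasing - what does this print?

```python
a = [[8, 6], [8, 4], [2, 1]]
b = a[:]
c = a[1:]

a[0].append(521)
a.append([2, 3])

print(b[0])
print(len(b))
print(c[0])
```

Key concept: slice with nested mutation.
Step by step:
`a = [[8, 6], [8, 4], [2, 1]]` → a = [[8, 6], [8, 4], [2, 1]]
`b = a[:]` → b = [[8, 6], [8, 4], [2, 1]]
`c = a[1:]` → c = [[8, 4], [2, 1]]
`a[0].append(521)` → a = [[8, 6, 521], [8, 4], [2, 1]]; b = [[8, 6, 521], [8, 4], [2, 1]]
`a.append([2, 3])` → a = [[8, 6, 521], [8, 4], [2, 1], [2, 3]]
`print(b[0])` → prints [8, 6, 521]
`print(len(b))` → prints 3
`print(c[0])` → prints [8, 4]

Answer:
[8, 6, 521]
3
[8, 4]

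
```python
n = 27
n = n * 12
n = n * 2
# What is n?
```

Trace:
`n = 27` → n = 27
`n = n * 12` → n = 324
`n = n * 2` → n = 648
So n = 648

Answer: 648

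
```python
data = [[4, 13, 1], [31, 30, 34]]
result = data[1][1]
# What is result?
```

Trace:
`data = [[4, 13, 1], [31, 30, 34]]` → data = [[4, 13, 1], [31, 30, 34]]
`result = data[1][1]` → result = 30
So result = 30

Answer: 30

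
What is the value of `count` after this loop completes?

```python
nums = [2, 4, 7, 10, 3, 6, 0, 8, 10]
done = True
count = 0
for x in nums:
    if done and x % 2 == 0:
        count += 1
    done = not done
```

Count even values at even positions
`count` takes the values: 0 → 1 → 2 → 3

Answer: 3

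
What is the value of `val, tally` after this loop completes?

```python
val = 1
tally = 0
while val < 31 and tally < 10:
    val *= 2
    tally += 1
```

Double until >= 31 or 10 iterations
`val, tally` takes the values: (1, 0) → (2, 0) → (2, 1) → (4, 1) → (4, 2) → (8, 2) → (8, 3) → (16, 3) → (16, 4) → (32, 4) → (32, 5)

Answer: 32, 5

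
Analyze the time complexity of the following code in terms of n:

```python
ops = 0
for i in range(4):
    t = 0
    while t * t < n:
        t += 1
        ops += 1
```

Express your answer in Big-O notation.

Each loop level contributes: 1 × √n. Multiplying the contributions gives O(√n).

Answer: O(√n)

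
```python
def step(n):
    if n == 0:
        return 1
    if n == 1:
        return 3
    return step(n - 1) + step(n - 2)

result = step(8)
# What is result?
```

Build up from base cases: step(0)=1, step(1)=3, step(2)=4, step(3)=7, step(4)=11, step(5)=18, step(6)=29, ..., step(8)=76

Answer: 76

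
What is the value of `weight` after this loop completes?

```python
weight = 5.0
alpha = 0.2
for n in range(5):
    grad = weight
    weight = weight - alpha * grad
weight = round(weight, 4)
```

Gradient descent: w = 5.0 * (1 - 0.2)^5
`weight` takes the values: 5.0 → 4.0 → 3.2 → 2.56 → 2.048 → 1.6384

Answer: 1.6384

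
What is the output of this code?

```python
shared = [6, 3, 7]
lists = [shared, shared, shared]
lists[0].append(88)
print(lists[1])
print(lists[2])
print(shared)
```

Key concept: list of same reference.
Step by step:
`shared = [6, 3, 7]` → shared = [6, 3, 7]
`lists = [shared, shared, shared]` → lists = [[6, 3, 7], [6, 3, 7], [6, 3, 7]]
`lists[0].append(88)` → shared = [6, 3, 7, 88]; lists = [[6, 3, 7, 88], [6, 3, 7, 88], [6, 3, 7, 88]]
`print(lists[1])` → prints [6, 3, 7, 88]
`print(lists[2])` → prints [6, 3, 7, 88]
`print(shared)` → prints [6, 3, 7, 88]

Answer:
[6, 3, 7, 88]
[6, 3, 7, 88]
[6, 3, 7, 88]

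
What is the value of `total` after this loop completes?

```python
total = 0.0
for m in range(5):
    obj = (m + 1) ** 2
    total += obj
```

Sum of squared losses 1² + 2² + ... + 5²
`total` takes the values: 0.0 → 1.0 → 5.0 → 14.0 → 30.0 → 55.0

Answer: 55.0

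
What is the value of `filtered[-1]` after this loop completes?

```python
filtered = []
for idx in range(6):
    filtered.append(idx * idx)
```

Last element of squares 0 to 5
`filtered` takes the values: [] → [0] → [0, 1] → [0, 1, 4] → [0, 1, 4, 9] → [0, 1, 4, 9, 16] → [0, 1, 4, 9, 16, 25]
So `filtered[-1]` = 25

Answer: 25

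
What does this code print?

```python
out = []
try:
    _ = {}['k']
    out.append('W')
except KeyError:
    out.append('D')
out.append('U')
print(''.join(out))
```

Execution trace: 'D' (except KeyError) → 'U' (after the try/except). Output: DU

Answer: DU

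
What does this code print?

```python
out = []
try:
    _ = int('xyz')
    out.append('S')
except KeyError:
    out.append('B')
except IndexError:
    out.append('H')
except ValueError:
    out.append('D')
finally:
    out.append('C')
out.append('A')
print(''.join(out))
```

Execution trace: 'D' (except ValueError) → 'C' (finally) → 'A' (after the try/except). Output: DCA

Answer: DCA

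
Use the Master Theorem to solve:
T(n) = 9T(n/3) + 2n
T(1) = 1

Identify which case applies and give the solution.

a=9, b=3, f(n)=2n. log_3(9) = 2. Since c=1 < 2, Case 1 applies: T(n) = Θ(n^log_b(a)) = O(n^2).

Answer: O(n^2) - Case 1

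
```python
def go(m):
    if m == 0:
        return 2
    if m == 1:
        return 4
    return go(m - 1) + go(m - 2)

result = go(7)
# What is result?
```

Build up from base cases: go(0)=2, go(1)=4, go(2)=6, go(3)=10, go(4)=16, go(5)=26, go(6)=42, ..., go(7)=68

Answer: 68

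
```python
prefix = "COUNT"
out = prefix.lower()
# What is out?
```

Trace:
`prefix = "COUNT"` → prefix = 'COUNT'
`out = prefix.lower()` → out = 'count'
So out = 'count'

Answer: 'count'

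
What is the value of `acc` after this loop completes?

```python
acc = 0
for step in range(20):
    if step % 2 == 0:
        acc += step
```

Sum of even numbers 0 to 19
`acc` takes the values: 0 → 2 → 6 → 12 → 20 → 30 → 42 → 56 → 72 → 90

Answer: 90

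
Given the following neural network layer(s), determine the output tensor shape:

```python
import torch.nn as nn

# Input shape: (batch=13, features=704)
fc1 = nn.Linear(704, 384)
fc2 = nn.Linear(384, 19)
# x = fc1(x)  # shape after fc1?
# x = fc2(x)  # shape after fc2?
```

Input: (13, 704) -> after fc1: (13, 384) -> Output: (13, 19)

Answer: (13, 19)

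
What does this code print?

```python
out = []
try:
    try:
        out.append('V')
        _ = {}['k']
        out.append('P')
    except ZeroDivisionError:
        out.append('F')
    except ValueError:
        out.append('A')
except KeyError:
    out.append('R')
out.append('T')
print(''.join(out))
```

Execution trace: 'V' (try body) → 'R' (outer except KeyError) → 'T' (after the try/except). Output: VRT

Answer: VRT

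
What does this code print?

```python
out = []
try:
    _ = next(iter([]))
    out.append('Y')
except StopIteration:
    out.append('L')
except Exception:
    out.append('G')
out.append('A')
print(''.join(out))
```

Execution trace: 'L' (except StopIteration) → 'A' (after the try/except). Output: LA

Answer: LA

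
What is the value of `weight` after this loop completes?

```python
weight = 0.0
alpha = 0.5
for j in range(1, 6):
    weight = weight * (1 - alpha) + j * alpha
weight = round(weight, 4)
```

Moving average with lr=0.5
`weight` takes the values: 0.0 → 0.5 → 1.25 → 2.125 → 3.0625 → 4.03125 → 4.0312

Answer: 4.0312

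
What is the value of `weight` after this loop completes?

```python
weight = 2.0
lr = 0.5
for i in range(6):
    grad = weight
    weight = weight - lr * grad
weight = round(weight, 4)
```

Gradient descent: w = 2.0 * (1 - 0.5)^6
`weight` takes the values: 2.0 → 1.0 → 0.5 → 0.25 → 0.125 → 0.0625 → 0.03125 → 0.0312

Answer: 0.0312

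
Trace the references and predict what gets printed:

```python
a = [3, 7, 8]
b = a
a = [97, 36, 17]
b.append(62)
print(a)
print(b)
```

Key concept: rebinding vs mutation: a is rebound to a new list, b still points at the original.
Step by step:
`a = [3, 7, 8]` → a = [3, 7, 8]
`b = a` → b = [3, 7, 8] (same object as a)
`a = [97, 36, 17]` → a = [97, 36, 17]
`b.append(62)` → b = [3, 7, 8, 62]
`print(a)` → prints [97, 36, 17]
`print(b)` → prints [3, 7, 8, 62]

Answer:
[97, 36, 17]
[3, 7, 8, 62]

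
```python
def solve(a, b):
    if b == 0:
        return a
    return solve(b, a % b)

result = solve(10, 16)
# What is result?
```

solve(10, 16) -> solve(16, 10) -> solve(10, 6) -> solve(6, 4) -> solve(4, 2) -> solve(2, 0) -> 2

Answer: 2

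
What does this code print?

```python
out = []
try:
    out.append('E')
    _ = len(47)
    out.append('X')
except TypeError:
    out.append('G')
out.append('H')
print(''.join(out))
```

Execution trace: 'E' (try body) → 'G' (except TypeError) → 'H' (after the try/except). Output: EGH

Answer: EGH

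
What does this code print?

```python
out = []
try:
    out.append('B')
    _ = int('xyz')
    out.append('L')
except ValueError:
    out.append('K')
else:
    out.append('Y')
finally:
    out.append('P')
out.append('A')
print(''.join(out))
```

Execution trace: 'B' (try body) → 'K' (except ValueError) → 'P' (finally) → 'A' (after the try/except). Output: BKPA

Answer: BKPA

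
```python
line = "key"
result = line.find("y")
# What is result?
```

Trace:
`line = "key"` → line = 'key'
`result = line.find("y")` → result = 2
So result = 2

Answer: 2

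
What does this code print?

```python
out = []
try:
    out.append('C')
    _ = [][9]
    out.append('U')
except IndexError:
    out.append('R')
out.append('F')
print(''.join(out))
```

Execution trace: 'C' (try body) → 'R' (except IndexError) → 'F' (after the try/except). Output: CRF

Answer: CRF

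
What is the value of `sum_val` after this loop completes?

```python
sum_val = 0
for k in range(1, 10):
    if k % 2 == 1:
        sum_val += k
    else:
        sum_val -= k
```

Add odd, subtract even
`sum_val` takes the values: 0 → 1 → -1 → 2 → -2 → 3 → -3 → 4 → -4 → 5

Answer: 5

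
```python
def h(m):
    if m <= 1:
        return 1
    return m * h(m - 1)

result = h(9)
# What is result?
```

h(9) = 9 * 8 * 7 * 6 * 5 * 4 * 3 * 2 * 1 = 362880

Answer: 362880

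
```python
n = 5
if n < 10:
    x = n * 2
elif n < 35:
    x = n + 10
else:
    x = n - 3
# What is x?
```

Trace:
`n = 5` → n = 5
`if n < 10: ...` → n < 10 is True → x = 10
So x = 10

Answer: 10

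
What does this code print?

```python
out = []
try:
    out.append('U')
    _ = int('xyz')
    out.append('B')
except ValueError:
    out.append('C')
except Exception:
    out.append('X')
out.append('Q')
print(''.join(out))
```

Execution trace: 'U' (try body) → 'C' (except ValueError) → 'Q' (after the try/except). Output: UCQ

Answer: UCQ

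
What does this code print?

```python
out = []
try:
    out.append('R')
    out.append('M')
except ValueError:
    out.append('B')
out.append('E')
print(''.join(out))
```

Execution trace: 'R' (try body) → 'M' (try body, no exception) → 'E' (after the try/except). Output: RME

Answer: RME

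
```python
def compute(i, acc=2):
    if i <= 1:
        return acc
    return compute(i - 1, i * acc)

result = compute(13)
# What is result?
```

Accumulator trace (n, acc): (13, 2) -> (12, 26) -> (11, 312) -> (10, 3432) -> (9, 34320) -> (8, 308880) -> (7, 2471040) -> (6, 17297280) -> (5, 103783680) -> (4, 518918400) -> (3, 2075673600) -> (2, 6227020800) -> (1, 12454041600) -> return 12454041600

Answer: 12454041600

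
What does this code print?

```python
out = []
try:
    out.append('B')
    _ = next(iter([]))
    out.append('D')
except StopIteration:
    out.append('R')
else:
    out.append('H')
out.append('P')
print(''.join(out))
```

Execution trace: 'B' (try body) → 'R' (except StopIteration) → 'P' (after the try/except). Output: BRP

Answer: BRP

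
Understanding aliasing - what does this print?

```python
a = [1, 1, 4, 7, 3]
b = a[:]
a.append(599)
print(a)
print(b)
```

Key concept: slice [:] creates copy.
Step by step:
`a = [1, 1, 4, 7, 3]` → a = [1, 1, 4, 7, 3]
`b = a[:]` → b = [1, 1, 4, 7, 3]
`a.append(599)` → a = [1, 1, 4, 7, 3, 599]
`print(a)` → prints [1, 1, 4, 7, 3, 599]
`print(b)` → prints [1, 1, 4, 7, 3]

Answer:
[1, 1, 4, 7, 3, 599]
[1, 1, 4, 7, 3]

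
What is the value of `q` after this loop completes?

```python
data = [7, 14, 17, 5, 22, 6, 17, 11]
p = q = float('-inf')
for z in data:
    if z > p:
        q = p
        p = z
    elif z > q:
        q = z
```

Second largest (with repeats) in [7, 14, 17, 5, 22, 6, 17, 11]
`q` takes the values: -inf → 7 → 14 → 17

Answer: 17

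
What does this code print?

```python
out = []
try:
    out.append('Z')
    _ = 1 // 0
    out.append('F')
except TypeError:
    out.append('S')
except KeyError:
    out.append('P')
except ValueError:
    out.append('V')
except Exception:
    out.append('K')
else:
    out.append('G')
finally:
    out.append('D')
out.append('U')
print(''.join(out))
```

Execution trace: 'Z' (try body) → 'K' (except Exception) → 'D' (finally) → 'U' (after the try/except). Output: ZKDU

Answer: ZKDU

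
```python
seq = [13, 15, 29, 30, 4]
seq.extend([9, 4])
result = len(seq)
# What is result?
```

Trace:
`seq = [13, 15, 29, 30, 4]` → seq = [13, 15, 29, 30, 4]
`seq.extend([9, 4])` → seq = [13, 15, 29, 30, 4, 9, 4]
`result = len(seq)` → result = 7
So result = 7

Answer: 7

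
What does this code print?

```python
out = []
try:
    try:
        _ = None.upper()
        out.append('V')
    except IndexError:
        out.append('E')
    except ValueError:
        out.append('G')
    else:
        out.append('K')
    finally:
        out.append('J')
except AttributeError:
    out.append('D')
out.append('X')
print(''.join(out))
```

Execution trace: 'J' (finally) → 'D' (outer except AttributeError) → 'X' (after the try/except). Output: JDX

Answer: JDX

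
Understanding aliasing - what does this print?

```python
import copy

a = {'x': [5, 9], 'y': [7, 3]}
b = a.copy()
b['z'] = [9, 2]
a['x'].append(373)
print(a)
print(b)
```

Key concept: shallow copy of dict with mutable values.
Step by step:
`a = {'x': [5, 9], 'y': [7, 3]}` → a = {'x': [5, 9], 'y': [7, 3]}
`b = a.copy()` → b = {'x': [5, 9], 'y': [7, 3]}
`b['z'] = [9, 2]` → b = {'x': [5, 9], 'y': [7, 3], 'z': [9, 2]}
`a['x'].append(373)` → a = {'x': [5, 9, 373], 'y': [7, 3]}; b = {'x': [5, 9, 373], 'y': [7, 3], 'z': [9, 2]}
`print(a)` → prints {'x': [5, 9, 373], 'y': [7, 3]}
`print(b)` → prints {'x': [5, 9, 373], 'y': [7, 3], 'z': [9, 2]}

Answer:
{'x': [5, 9, 373], 'y': [7, 3]}
{'x': [5, 9, 373], 'y': [7, 3], 'z': [9, 2]}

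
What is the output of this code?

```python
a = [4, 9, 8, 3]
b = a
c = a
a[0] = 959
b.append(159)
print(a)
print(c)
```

Key concept: multiple aliases.
Step by step:
`a = [4, 9, 8, 3]` → a = [4, 9, 8, 3]
`b = a` → b = [4, 9, 8, 3] (same object as a)
`c = a` → c = [4, 9, 8, 3] (same object as a, b)
`a[0] = 959` → a = [959, 9, 8, 3] (same object as b, c); b = [959, 9, 8, 3] (same object as a, c); c = [959, 9, 8, 3] (same object as a, b)
`b.append(159)` → a = [959, 9, 8, 3, 159] (same object as b, c); b = [959, 9, 8, 3, 159] (same object as a, c); c = [959, 9, 8, 3, 159] (same object as a, b)
`print(a)` → prints [959, 9, 8, 3, 159]
`print(c)` → prints [959, 9, 8, 3, 159]

Answer:
[959, 9, 8, 3, 159]
[959, 9, 8, 3, 159]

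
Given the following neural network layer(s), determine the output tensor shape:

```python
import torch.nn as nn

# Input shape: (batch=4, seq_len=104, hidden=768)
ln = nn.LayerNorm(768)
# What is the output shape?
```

Input: (4, 104, 768) -> Output: (4, 104, 768)

Answer: (4, 104, 768)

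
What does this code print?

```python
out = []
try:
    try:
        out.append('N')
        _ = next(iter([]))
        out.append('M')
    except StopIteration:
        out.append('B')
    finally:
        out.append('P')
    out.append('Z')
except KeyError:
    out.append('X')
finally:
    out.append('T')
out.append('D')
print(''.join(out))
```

Execution trace: 'N' (inner try body) → 'B' (inner except StopIteration) → 'P' (inner finally) → 'Z' (try body, no exception) → 'T' (finally) → 'D' (after the try/except). Output: NBPZTD

Answer: NBPZTD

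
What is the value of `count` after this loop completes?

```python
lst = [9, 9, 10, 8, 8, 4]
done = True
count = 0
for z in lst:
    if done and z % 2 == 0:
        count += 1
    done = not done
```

Count even values at even positions
`count` takes the values: 0 → 1 → 2

Answer: 2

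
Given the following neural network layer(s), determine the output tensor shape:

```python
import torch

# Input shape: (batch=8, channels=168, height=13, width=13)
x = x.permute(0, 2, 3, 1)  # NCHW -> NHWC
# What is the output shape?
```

Input: (8, 168, 13, 13) -> Output: (8, 13, 13, 168)

Answer: (8, 13, 13, 168)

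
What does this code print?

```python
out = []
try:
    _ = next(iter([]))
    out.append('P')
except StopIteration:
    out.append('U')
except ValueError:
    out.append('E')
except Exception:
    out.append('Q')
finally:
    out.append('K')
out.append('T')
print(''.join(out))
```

Execution trace: 'U' (except StopIteration) → 'K' (finally) → 'T' (after the try/except). Output: UKT

Answer: UKT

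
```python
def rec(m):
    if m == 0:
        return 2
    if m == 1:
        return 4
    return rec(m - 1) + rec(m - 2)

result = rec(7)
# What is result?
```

Build up from base cases: rec(0)=2, rec(1)=4, rec(2)=6, rec(3)=10, rec(4)=16, rec(5)=26, rec(6)=42, ..., rec(7)=68

Answer: 68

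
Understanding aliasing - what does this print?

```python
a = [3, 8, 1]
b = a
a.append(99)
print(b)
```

Key concept: basic list aliasing.
Step by step:
`a = [3, 8, 1]` → a = [3, 8, 1]
`b = a` → b = [3, 8, 1] (same object as a)
`a.append(99)` → a = [3, 8, 1, 99] (same object as b); b = [3, 8, 1, 99] (same object as a)
`print(b)` → prints [3, 8, 1, 99]

Answer: [3, 8, 1, 99]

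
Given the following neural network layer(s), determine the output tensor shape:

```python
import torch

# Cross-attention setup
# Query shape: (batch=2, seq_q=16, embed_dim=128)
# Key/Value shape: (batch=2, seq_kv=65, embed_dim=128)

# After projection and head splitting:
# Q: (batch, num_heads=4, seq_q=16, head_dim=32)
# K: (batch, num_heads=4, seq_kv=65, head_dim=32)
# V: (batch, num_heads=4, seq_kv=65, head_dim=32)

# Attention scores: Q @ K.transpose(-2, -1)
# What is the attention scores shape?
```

Input: (2, 16, 128) -> Output: (2, 4, 16, 65)

Answer: (2, 4, 16, 65)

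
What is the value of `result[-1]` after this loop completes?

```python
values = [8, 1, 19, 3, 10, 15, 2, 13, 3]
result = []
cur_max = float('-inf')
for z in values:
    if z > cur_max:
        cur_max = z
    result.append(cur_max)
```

Running max ends at 19
`result` takes the values: [] → [8] → [8, 8] → [8, 8, 19] → [8, 8, 19, 19] → [8, 8, 19, 19, 19] → [8, 8, 19, 19, 19, 19] → [8, 8, 19, 19, 19, 19, 19] → [8, 8, 19, 19, 19, 19, 19, 19] → [8, 8, 19, 19, 19, 19, 19, 19, 19]
So `result[-1]` = 19

Answer: 19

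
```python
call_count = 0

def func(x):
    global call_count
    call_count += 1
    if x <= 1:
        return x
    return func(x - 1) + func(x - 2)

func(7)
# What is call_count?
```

Calls(x) = 1 + Calls(x-1) + Calls(x-2); Calls(0)=Calls(1)=1. For x=7 this gives 41.

Answer: 41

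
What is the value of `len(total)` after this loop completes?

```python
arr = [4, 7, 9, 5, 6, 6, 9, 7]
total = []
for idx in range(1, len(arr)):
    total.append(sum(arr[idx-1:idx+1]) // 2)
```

Number of 2-element averages
`total` takes the values: [] → [5] → [5, 8] → [5, 8, 7] → [5, 8, 7, 5] → [5, 8, 7, 5, 6] → [5, 8, 7, 5, 6, 7] → [5, 8, 7, 5, 6, 7, 8]
So `len(total)` = 7

Answer: 7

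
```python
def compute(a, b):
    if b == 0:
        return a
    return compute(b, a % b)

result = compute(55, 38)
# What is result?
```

compute(55, 38) -> compute(38, 17) -> compute(17, 4) -> compute(4, 1) -> compute(1, 0) -> 1

Answer: 1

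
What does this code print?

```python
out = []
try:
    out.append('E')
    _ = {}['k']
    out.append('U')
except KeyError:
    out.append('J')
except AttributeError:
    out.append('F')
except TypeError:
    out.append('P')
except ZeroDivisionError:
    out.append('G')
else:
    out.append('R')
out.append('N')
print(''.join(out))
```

Execution trace: 'E' (try body) → 'J' (except KeyError) → 'N' (after the try/except). Output: EJN

Answer: EJN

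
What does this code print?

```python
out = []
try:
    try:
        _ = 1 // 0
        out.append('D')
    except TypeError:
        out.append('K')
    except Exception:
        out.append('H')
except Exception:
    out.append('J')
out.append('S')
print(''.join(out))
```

Execution trace: 'H' (inner except Exception) → 'S' (after the try/except). Output: HS

Answer: HS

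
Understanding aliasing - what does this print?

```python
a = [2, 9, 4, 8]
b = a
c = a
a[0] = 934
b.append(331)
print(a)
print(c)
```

Key concept: multiple aliases.
Step by step:
`a = [2, 9, 4, 8]` → a = [2, 9, 4, 8]
`b = a` → b = [2, 9, 4, 8] (same object as a)
`c = a` → c = [2, 9, 4, 8] (same object as a, b)
`a[0] = 934` → a = [934, 9, 4, 8] (same object as b, c); b = [934, 9, 4, 8] (same object as a, c); c = [934, 9, 4, 8] (same object as a, b)
`b.append(331)` → a = [934, 9, 4, 8, 331] (same object as b, c); b = [934, 9, 4, 8, 331] (same object as a, c); c = [934, 9, 4, 8, 331] (same object as a, b)
`print(a)` → prints [934, 9, 4, 8, 331]
`print(c)` → prints [934, 9, 4, 8, 331]

Answer:
[934, 9, 4, 8, 331]
[934, 9, 4, 8, 331]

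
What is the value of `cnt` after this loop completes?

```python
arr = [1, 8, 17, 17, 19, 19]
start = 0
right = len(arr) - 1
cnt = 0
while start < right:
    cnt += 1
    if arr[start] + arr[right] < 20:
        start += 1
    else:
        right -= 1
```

Steps to find pair summing to 20
`cnt` takes the values: 0 → 1 → 2 → 3 → 4 → 5

Answer: 5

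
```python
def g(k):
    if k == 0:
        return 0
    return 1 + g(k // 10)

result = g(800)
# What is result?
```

Count of digits of 800: 3

Answer: 3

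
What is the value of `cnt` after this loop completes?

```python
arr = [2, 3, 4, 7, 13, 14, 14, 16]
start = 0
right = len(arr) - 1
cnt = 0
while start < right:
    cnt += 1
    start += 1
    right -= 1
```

Iterations until pointers meet (list length 8)
`cnt` takes the values: 0 → 1 → 2 → 3 → 4

Answer: 4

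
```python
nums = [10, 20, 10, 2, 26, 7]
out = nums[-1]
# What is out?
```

Trace:
`nums = [10, 20, 10, 2, 26, 7]` → nums = [10, 20, 10, 2, 26, 7]
`out = nums[-1]` → out = 7
So out = 7

Answer: 7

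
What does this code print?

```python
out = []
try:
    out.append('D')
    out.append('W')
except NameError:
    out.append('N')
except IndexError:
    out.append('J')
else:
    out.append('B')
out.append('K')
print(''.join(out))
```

Execution trace: 'D' (try body) → 'W' (try body, no exception) → 'B' (else) → 'K' (after the try/except). Output: DWBK

Answer: DWBK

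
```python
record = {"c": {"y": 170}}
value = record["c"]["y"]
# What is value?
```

Trace:
`record = {"c": {"y": 170}}` → record = {'c': {'y': 170}}
`value = record["c"]["y"]` → value = 170
So value = 170

Answer: 170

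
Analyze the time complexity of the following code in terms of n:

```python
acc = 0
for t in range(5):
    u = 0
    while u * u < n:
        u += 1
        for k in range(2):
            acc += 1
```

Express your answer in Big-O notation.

Each loop level contributes: 1 × √n × 1. Multiplying the contributions gives O(√n).

Answer: O(√n)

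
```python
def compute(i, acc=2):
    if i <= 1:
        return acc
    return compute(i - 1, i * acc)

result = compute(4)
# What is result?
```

Accumulator trace (n, acc): (4, 2) -> (3, 8) -> (2, 24) -> (1, 48) -> return 48

Answer: 48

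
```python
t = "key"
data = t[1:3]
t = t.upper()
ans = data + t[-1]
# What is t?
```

Trace:
`t = "key"` → t = 'key'
`data = t[1:3]` → data = 'ey'
`t = t.upper()` → t = 'KEY'
`ans = data + t[-1]` → ans = 'eyY'
So t = 'KEY'

Answer: 'KEY'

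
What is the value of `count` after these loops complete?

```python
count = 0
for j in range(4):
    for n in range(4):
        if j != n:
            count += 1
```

4² - 4 (exclude diagonal)
`count` takes the values: 0 → 1 → 2 → 3 → 4 → 5 → 6 → 7 → 8 → 9 → 10 → 11 → 12

Answer: 12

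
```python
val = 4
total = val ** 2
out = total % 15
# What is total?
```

Trace:
`val = 4` → val = 4
`total = val ** 2` → total = 16
`out = total % 15` → out = 1
So total = 16

Answer: 16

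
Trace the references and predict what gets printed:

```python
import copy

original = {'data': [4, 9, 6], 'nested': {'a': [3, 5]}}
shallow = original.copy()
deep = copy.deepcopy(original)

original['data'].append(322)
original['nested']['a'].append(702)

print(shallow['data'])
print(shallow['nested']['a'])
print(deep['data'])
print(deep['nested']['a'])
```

Key concept: comparing shallow vs deep copy.
Step by step:
`original = {'data': [4, 9, 6], 'nested': {'a': [3, 5]}}` → original = {'data': [4, 9, 6], 'nested': {'a': [3, 5]}}
`shallow = original.copy()` → shallow = {'data': [4, 9, 6], 'nested': {'a': [3, 5]}}
`deep = copy.deepcopy(original)` → deep = {'data': [4, 9, 6], 'nested': {'a': [3, 5]}}
`original['data'].append(322)` → original = {'data': [4, 9, 6, 322], 'nested': {'a': [3, 5]}}; shallow = {'data': [4, 9, 6, 322], 'nested': {'a': [3, 5]}}
`original['nested']['a'].append(702)` → original = {'data': [4, 9, 6, 322], 'nested': {'a': [3, 5, 702]}}; shallow = {'data': [4, 9, 6, 322], 'nested': {'a': [3, 5, 702]}}
`print(shallow['data'])` → prints [4, 9, 6, 322]
`print(shallow['nested']['a'])` → prints [3, 5, 702]
`print(deep['data'])` → prints [4, 9, 6]
`print(deep['nested']['a'])` → prints [3, 5]

Answer:
[4, 9, 6, 322]
[3, 5, 702]
[4, 9, 6]
[3, 5]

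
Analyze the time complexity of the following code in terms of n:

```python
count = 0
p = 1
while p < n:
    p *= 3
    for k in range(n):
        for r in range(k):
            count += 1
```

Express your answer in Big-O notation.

Each loop level contributes: log n × n × n. Multiplying the contributions gives O(n^2 log n).

Answer: O(n^2 log n)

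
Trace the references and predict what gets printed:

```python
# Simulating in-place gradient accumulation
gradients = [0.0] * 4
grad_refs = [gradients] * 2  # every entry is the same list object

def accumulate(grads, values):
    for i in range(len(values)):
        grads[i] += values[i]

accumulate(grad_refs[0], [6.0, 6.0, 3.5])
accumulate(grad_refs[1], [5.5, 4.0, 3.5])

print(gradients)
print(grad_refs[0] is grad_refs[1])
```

Key concept: gradient accumulation aliasing.
Step by step:
`gradients = [0.0] * 4` → gradients = [0.0, 0.0, 0.0, 0.0]
`grad_refs = [gradients] * 2` → grad_refs = [[0.0, 0.0, 0.0, 0.0], [0.0, 0.0, 0.0, 0.0]]
`accumulate(grad_refs[0], [6.0, 6.0, 3.5])` → gradients = [6.0, 6.0, 3.5, 0.0]; grad_refs = [[6.0, 6.0, 3.5, 0.0], [6.0, 6.0, 3.5, 0.0]]
`accumulate(grad_refs[1], [5.5, 4.0, 3.5])` → gradients = [11.5, 10.0, 7.0, 0.0]; grad_refs = [[11.5, 10.0, 7.0, 0.0], [11.5, 10.0, 7.0, 0.0]]
`print(gradients)` → prints [11.5, 10.0, 7.0, 0.0]
`print(grad_refs[0] is grad_refs[1])` → prints True

Answer:
[11.5, 10.0, 7.0, 0.0]
True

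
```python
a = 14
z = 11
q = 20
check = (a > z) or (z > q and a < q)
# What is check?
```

Trace:
`a = 14` → a = 14
`z = 11` → z = 11
`q = 20` → q = 20
`check = (a > z) or (z > q and a < q)` → check = True
So check = True

Answer: True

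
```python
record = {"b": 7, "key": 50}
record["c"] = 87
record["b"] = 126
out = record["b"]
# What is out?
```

Trace:
`record = {"b": 7, "key": 50}` → record = {'b': 7, 'key': 50}
`record["c"] = 87` → record = {'b': 7, 'key': 50, 'c': 87}
`record["b"] = 126` → record = {'b': 126, 'key': 50, 'c': 87}
`out = record["b"]` → out = 126
So out = 126

Answer: 126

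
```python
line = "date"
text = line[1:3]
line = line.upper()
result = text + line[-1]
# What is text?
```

Trace:
`line = "date"` → line = 'date'
`text = line[1:3]` → text = 'at'
`line = line.upper()` → line = 'DATE'
`result = text + line[-1]` → result = 'atE'
So text = 'at'

Answer: 'at'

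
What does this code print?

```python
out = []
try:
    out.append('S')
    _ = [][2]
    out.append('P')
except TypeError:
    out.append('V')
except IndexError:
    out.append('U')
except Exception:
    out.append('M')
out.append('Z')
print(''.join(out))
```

Execution trace: 'S' (try body) → 'U' (except IndexError) → 'Z' (after the try/except). Output: SUZ

Answer: SUZ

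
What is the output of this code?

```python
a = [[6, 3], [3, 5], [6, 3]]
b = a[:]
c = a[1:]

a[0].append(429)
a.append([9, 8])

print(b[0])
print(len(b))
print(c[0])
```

Key concept: slice with nested mutation.
Step by step:
`a = [[6, 3], [3, 5], [6, 3]]` → a = [[6, 3], [3, 5], [6, 3]]
`b = a[:]` → b = [[6, 3], [3, 5], [6, 3]]
`c = a[1:]` → c = [[3, 5], [6, 3]]
`a[0].append(429)` → a = [[6, 3, 429], [3, 5], [6, 3]]; b = [[6, 3, 429], [3, 5], [6, 3]]
`a.append([9, 8])` → a = [[6, 3, 429], [3, 5], [6, 3], [9, 8]]
`print(b[0])` → prints [6, 3, 429]
`print(len(b))` → prints 3
`print(c[0])` → prints [3, 5]

Answer:
[6, 3, 429]
3
[3, 5]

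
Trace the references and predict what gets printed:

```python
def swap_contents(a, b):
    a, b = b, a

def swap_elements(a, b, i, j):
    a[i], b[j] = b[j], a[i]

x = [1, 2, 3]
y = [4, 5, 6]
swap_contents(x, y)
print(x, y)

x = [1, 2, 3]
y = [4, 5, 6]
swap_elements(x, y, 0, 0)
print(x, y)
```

Key concept: parameter rebinding vs mutation.
Step by step:
`x = [1, 2, 3]` → x = [1, 2, 3]
`y = [4, 5, 6]` → y = [4, 5, 6]
`swap_contents(x, y)` → no visible change to tracked variables
`print(x, y)` → prints [1, 2, 3] [4, 5, 6]
`x = [1, 2, 3]` → x = [1, 2, 3]
`y = [4, 5, 6]` → y = [4, 5, 6]
`swap_elements(x, y, 0, 0)` → x = [4, 2, 3]; y = [1, 5, 6]
`print(x, y)` → prints [4, 2, 3] [1, 5, 6]

Answer:
[1, 2, 3] [4, 5, 6]
[4, 2, 3] [1, 5, 6]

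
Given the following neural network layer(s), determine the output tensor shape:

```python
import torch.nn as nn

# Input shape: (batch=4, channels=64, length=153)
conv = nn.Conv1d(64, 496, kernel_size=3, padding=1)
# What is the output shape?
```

Input: (4, 64, 153) -> Output: (4, 496, 153)

Answer: (4, 496, 153)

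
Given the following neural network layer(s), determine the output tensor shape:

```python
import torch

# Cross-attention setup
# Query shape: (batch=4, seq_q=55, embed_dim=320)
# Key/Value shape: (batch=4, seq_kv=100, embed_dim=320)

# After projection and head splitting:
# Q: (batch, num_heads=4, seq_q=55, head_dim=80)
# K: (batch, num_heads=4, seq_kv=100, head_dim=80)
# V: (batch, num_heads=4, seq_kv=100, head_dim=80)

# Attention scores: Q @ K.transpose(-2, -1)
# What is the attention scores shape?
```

Input: (4, 55, 320) -> Output: (4, 4, 55, 100)

Answer: (4, 4, 55, 100)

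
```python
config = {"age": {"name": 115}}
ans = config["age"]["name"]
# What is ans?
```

Trace:
`config = {"age": {"name": 115}}` → config = {'age': {'name': 115}}
`ans = config["age"]["name"]` → ans = 115
So ans = 115

Answer: 115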